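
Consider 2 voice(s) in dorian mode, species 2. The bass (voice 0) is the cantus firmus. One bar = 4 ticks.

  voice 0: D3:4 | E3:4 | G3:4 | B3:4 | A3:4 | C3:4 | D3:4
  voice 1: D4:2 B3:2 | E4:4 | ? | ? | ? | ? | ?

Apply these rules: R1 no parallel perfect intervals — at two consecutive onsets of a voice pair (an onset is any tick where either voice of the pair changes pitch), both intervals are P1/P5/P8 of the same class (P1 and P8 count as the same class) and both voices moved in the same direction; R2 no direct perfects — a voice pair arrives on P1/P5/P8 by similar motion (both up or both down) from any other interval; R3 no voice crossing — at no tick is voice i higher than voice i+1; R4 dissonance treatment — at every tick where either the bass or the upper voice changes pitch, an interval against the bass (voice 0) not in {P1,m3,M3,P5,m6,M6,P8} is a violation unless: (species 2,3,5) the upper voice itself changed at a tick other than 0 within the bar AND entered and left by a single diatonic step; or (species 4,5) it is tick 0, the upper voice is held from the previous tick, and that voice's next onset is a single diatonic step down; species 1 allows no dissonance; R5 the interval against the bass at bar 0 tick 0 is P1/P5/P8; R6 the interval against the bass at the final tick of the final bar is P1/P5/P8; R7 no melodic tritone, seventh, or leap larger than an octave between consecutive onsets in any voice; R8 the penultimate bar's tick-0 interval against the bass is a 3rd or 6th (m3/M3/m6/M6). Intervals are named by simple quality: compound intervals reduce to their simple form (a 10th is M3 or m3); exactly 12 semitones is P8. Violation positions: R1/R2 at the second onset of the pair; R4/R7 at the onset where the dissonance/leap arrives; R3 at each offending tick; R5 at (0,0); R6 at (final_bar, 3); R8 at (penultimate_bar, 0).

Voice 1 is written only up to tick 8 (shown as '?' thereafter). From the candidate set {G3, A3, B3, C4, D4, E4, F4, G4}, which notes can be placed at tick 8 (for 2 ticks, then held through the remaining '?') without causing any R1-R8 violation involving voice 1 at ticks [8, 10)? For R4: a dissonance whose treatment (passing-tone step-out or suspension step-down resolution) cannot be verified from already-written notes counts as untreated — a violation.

{B3, D4, E4, G3}

G3: legal
A3: violates R4
B3: legal
C4: violates R4
D4: legal
E4: legal
F4: violates R4
G4: violates R1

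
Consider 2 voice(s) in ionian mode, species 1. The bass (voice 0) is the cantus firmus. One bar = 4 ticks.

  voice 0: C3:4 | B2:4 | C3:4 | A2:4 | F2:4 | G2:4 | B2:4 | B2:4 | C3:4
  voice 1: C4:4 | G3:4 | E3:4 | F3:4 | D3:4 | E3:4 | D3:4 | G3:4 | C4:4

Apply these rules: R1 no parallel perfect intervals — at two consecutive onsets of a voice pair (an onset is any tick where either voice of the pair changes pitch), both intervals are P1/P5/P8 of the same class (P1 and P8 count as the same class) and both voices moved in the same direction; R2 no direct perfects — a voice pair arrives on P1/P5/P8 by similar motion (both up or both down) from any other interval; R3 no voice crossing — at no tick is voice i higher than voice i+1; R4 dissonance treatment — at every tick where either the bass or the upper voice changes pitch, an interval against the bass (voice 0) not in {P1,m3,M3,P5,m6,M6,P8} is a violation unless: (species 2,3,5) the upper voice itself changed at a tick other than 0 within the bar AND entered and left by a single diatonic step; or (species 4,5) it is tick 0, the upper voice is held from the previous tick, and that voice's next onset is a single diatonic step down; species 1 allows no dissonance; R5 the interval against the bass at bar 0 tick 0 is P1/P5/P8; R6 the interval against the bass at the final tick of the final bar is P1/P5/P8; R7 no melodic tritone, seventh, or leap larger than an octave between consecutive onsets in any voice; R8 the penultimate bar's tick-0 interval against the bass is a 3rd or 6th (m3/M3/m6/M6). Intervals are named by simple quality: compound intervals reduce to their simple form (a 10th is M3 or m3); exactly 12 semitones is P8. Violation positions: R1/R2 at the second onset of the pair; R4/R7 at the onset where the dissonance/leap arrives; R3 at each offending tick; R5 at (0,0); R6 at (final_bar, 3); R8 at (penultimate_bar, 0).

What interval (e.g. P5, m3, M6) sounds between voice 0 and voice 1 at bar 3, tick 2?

voice 0=A2 voice 1=F3 -> m6

m6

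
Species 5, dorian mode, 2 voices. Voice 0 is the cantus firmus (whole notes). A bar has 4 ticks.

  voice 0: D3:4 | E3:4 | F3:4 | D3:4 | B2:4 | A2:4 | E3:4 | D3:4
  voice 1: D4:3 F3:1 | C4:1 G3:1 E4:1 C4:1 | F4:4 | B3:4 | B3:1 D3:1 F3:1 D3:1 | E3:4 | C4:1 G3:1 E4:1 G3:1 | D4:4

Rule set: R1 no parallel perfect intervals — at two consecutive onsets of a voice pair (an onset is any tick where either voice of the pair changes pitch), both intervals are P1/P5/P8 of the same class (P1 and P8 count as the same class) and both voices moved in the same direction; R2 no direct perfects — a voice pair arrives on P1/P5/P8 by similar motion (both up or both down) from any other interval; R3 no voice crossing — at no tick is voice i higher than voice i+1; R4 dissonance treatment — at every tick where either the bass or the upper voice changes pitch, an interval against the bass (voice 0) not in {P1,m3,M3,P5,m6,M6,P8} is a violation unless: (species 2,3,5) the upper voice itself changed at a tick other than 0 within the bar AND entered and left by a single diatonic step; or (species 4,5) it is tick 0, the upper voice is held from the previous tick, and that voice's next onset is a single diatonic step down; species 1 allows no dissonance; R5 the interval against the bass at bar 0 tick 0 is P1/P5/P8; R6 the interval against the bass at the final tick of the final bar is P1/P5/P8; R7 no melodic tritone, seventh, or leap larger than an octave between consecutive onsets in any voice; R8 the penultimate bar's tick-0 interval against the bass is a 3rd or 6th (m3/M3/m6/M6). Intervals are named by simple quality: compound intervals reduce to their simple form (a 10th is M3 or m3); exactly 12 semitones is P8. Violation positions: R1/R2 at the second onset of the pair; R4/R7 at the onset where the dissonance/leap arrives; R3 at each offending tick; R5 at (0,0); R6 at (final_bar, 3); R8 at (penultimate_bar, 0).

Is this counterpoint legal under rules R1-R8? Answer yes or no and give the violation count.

No (3 violations)

bar 0: v0=D3 v1=D4 (P8)
bar 1: v0=E3 v1=C4 (m6)
bar 2: v0=F3 v1=F4 (P8)
bar 3: v0=D3 v1=B3 (M6)
bar 4: v0=B2 v1=B3 (P8)
bar 5: v0=A2 v1=E3 (P5)
bar 6: v0=E3 v1=C4 (m6)
bar 7: v0=D3 v1=D4 (P8)
  R2 @ bar2.0: E3/C4 m6 -> F3/F4 P8 similar
  R7 @ bar3.0: F4->B3 leap 6st
  R4 @ bar4.2: B2/F3 TT untreated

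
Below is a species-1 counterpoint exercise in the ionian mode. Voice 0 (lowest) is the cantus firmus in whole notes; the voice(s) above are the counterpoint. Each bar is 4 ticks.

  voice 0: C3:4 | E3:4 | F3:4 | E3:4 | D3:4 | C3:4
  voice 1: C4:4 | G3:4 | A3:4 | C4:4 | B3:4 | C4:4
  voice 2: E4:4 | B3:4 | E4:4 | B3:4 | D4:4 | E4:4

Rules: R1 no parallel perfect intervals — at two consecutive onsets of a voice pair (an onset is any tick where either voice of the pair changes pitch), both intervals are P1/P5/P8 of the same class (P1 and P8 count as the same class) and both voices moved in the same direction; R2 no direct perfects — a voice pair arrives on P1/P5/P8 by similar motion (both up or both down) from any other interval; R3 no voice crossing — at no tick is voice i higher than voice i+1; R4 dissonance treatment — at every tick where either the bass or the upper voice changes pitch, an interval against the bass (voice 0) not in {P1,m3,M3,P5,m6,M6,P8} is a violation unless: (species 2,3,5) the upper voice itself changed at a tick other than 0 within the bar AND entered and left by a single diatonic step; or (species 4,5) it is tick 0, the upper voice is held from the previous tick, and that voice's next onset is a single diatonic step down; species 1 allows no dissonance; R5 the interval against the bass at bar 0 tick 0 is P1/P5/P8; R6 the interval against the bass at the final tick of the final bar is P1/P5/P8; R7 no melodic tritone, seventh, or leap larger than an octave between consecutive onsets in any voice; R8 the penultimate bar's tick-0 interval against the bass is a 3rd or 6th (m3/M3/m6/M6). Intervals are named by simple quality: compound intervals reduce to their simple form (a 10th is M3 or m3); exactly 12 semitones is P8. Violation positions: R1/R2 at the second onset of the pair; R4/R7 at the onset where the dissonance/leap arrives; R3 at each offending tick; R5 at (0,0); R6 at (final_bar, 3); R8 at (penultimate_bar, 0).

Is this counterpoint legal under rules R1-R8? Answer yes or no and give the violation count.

No (10 violations)

bar 0: v0=C3 v1=C4 v2=E4 (M3)
bar 1: v0=E3 v1=G3 v2=B3 (P5)
bar 2: v0=F3 v1=A3 v2=E4 (M7)
bar 3: v0=E3 v1=C4 v2=B3 (P5)
bar 4: v0=D3 v1=B3 v2=D4 (P8)
bar 5: v0=C3 v1=C4 v2=E4 (M3)
  R5 @ bar0.0: opens on M3
  R2 @ bar2.0: G3/B3 M3 -> A3/E4 P5 similar
  R4 @ bar2.0: F3/E4 M7 untreated
  R2 @ bar3.0: F3/E4 M7 -> E3/B3 P5 similar
  R3 @ bar3.0: C4 above B3
  R3 @ bar3.1: C4 above B3
  R3 @ bar3.2: C4 above B3
  R3 @ bar3.3: C4 above B3
  R8 @ bar4.0: penult P8 not 3rd/6th
  R6 @ bar5.3: closes on M3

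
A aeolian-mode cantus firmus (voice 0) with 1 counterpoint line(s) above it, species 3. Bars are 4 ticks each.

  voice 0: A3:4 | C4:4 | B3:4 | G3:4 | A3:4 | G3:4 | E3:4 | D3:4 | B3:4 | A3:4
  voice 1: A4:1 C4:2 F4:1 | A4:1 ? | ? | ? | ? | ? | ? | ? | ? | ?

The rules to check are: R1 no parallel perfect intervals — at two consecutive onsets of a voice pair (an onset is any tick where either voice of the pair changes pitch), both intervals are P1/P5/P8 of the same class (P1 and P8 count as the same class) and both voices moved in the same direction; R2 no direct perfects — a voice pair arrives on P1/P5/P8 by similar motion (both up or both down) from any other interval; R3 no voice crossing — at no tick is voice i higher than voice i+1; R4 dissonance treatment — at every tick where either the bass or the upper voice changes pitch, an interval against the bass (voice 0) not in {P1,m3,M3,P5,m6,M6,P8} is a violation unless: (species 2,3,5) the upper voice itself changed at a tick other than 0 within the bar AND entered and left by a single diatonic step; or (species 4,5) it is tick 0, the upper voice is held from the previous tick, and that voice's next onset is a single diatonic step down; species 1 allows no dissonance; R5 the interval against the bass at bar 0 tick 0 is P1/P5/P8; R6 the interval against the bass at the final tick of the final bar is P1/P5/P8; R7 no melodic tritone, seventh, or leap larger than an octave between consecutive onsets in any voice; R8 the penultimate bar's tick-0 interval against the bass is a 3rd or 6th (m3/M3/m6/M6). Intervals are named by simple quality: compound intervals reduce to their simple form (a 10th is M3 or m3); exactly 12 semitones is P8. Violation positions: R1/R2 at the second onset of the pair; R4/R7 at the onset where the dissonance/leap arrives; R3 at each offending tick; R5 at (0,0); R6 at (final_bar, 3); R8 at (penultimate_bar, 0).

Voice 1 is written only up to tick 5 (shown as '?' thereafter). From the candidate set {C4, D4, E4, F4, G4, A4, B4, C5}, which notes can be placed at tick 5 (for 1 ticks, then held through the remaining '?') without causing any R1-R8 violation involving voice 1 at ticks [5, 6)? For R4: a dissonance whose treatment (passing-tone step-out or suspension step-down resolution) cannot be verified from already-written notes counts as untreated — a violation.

{A4, C4, C5, E4, G4}

C4: legal
D4: violates R4
E4: legal
F4: violates R4
G4: legal
A4: legal
B4: violates R4
C5: legal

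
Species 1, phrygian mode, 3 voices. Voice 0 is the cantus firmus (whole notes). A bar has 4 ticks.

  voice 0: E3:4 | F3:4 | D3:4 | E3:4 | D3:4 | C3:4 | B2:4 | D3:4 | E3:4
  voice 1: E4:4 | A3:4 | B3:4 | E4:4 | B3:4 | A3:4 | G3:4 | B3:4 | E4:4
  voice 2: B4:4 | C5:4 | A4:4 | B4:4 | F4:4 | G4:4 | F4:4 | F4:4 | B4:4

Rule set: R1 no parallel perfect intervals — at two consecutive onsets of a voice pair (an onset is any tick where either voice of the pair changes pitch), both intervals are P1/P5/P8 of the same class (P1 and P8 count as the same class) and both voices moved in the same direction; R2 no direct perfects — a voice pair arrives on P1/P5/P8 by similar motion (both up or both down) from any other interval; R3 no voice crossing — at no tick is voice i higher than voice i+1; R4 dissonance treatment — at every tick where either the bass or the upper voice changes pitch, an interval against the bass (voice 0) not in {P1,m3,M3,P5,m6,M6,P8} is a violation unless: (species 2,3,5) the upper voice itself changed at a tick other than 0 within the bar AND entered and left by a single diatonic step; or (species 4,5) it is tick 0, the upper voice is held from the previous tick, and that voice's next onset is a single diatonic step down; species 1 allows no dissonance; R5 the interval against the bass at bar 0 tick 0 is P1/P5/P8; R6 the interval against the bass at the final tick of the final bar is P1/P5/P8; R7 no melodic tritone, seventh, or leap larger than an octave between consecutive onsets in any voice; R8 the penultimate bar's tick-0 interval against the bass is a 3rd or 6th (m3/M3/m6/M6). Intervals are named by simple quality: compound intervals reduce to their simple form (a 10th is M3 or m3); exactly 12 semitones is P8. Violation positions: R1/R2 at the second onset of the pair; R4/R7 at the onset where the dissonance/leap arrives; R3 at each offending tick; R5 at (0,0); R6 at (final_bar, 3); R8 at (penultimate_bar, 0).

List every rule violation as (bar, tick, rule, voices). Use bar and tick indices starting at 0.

bar 0: v0=E3 v1=E4 v2=B4 downbeat P5
bar 1: v0=F3 v1=A3 v2=C5 downbeat P5
bar 2: v0=D3 v1=B3 v2=A4 downbeat P5
bar 3: v0=E3 v1=E4 v2=B4 downbeat P5
bar 4: v0=D3 v1=B3 v2=F4 downbeat m3
bar 5: v0=C3 v1=A3 v2=G4 downbeat P5
bar 6: v0=B2 v1=G3 v2=F4 downbeat TT
bar 7: v0=D3 v1=B3 v2=F4 downbeat m3
bar 8: v0=E3 v1=E4 v2=B4 downbeat P5
  -> R1 @ bar 1 tick 0 v(0, 2): E3/B4 P5 -> F3/C5 P5 similar
  -> R1 @ bar 2 tick 0 v(0, 2): F3/C5 P5 -> D3/A4 P5 similar
  -> R1 @ bar 3 tick 0 v(0, 2): D3/A4 P5 -> E3/B4 P5 similar
  -> R2 @ bar 3 tick 0 v(0, 1): D3/B3 M6 -> E3/E4 P8 similar
  -> R2 @ bar 3 tick 0 v(1, 2): B3/A4 m7 -> E4/B4 P5 similar
  -> R7 @ bar 4 tick 0 v(2,): B4->F4 leap 6st
  -> R4 @ bar 6 tick 0 v(0, 2): B2/F4 TT untreated
  -> R2 @ bar 8 tick 0 v(0, 1): D3/B3 M6 -> E3/E4 P8 similar
  -> R2 @ bar 8 tick 0 v(0, 2): D3/F4 m3 -> E3/B4 P5 similar
  -> R2 @ bar 8 tick 0 v(1, 2): B3/F4 TT -> E4/B4 P5 similar
  -> R7 @ bar 8 tick 0 v(2,): F4->B4 leap 6st

(1, 0, R1, (0, 2))
(2, 0, R1, (0, 2))
(3, 0, R1, (0, 2))
(3, 0, R2, (0, 1))
(3, 0, R2, (1, 2))
(4, 0, R7, (2,))
(6, 0, R4, (0, 2))
(8, 0, R2, (0, 1))
(8, 0, R2, (0, 2))
(8, 0, R2, (1, 2))
(8, 0, R7, (2,))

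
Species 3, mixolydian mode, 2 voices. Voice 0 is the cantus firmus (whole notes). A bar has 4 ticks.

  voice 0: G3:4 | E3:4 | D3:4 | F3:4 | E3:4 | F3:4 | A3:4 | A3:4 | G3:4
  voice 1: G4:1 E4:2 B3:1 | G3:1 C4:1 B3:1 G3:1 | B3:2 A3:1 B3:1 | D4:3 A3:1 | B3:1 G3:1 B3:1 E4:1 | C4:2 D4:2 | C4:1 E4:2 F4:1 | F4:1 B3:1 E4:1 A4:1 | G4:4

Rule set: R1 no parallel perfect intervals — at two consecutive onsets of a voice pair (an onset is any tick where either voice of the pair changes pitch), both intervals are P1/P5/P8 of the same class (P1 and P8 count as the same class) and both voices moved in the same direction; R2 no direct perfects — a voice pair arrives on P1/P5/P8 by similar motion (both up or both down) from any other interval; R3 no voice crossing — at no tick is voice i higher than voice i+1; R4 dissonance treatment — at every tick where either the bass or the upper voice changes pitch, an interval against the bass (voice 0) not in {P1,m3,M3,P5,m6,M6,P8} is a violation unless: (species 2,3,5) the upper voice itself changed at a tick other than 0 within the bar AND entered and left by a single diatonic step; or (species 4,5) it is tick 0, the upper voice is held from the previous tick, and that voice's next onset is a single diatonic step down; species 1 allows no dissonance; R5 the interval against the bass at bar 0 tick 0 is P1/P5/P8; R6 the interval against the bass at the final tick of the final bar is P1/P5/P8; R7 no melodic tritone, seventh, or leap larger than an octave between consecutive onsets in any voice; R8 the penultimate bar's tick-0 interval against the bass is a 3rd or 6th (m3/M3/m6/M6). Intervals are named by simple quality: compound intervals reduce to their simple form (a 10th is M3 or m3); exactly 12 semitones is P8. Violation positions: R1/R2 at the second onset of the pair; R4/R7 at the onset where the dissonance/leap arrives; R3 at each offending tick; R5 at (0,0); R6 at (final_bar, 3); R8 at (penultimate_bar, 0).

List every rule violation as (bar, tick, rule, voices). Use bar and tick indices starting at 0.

(7, 1, R4, (0, 1))
(7, 1, R7, (1,))
(8, 0, R1, (0, 1))

bar 0: v0=G3 v1=G4 downbeat P8
bar 1: v0=E3 v1=G3 downbeat m3
bar 2: v0=D3 v1=B3 downbeat M6
bar 3: v0=F3 v1=D4 downbeat M6
bar 4: v0=E3 v1=B3 downbeat P5
bar 5: v0=F3 v1=C4 downbeat P5
bar 6: v0=A3 v1=C4 downbeat m3
bar 7: v0=A3 v1=F4 downbeat m6
bar 8: v0=G3 v1=G4 downbeat P8
  -> R4 @ bar 7 tick 1 v(0, 1): A3/B3 M2 untreated
  -> R7 @ bar 7 tick 1 v(1,): F4->B3 leap 6st
  -> R1 @ bar 8 tick 0 v(0, 1): A3/A4 P8 -> G3/G4 P8 similar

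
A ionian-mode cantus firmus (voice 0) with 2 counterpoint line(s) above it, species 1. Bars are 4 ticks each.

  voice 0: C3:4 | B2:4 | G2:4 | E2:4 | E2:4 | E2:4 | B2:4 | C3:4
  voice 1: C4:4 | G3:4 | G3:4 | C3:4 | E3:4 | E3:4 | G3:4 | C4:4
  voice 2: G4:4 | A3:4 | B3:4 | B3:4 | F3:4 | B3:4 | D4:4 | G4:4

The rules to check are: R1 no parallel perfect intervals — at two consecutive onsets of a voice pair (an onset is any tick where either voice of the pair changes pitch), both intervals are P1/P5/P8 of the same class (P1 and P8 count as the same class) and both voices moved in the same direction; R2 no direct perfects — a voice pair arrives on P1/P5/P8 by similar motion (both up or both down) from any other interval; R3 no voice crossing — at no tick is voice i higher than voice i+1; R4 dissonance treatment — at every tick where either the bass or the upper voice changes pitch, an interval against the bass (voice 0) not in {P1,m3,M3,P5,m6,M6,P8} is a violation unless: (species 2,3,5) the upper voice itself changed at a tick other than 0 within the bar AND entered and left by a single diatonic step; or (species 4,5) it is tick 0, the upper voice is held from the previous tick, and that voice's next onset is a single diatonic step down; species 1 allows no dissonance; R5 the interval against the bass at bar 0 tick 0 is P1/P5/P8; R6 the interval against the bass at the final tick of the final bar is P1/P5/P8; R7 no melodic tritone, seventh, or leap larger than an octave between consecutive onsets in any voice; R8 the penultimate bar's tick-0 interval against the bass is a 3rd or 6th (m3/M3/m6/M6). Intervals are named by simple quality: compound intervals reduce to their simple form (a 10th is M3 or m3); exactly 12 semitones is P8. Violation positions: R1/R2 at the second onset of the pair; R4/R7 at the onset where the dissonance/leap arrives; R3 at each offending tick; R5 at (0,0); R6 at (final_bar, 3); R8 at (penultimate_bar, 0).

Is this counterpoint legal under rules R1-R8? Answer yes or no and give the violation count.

No (9 violations)

bar 0: v0=C3 v1=C4 v2=G4 (P5)
bar 1: v0=B2 v1=G3 v2=A3 (m7)
bar 2: v0=G2 v1=G3 v2=B3 (M3)
bar 3: v0=E2 v1=C3 v2=B3 (P5)
bar 4: v0=E2 v1=E3 v2=F3 (m2)
bar 5: v0=E2 v1=E3 v2=B3 (P5)
bar 6: v0=B2 v1=G3 v2=D4 (m3)
bar 7: v0=C3 v1=C4 v2=G4 (P5)
  R4 @ bar1.0: B2/A3 m7 untreated
  R7 @ bar1.0: G4->A3 leap 10st
  R4 @ bar4.0: E2/F3 m2 untreated
  R7 @ bar4.0: B3->F3 leap 6st
  R7 @ bar5.0: F3->B3 leap 6st
  R1 @ bar6.0: E3/B3 P5 -> G3/D4 P5 similar
  R1 @ bar7.0: G3/D4 P5 -> C4/G4 P5 similar
  R2 @ bar7.0: B2/G3 m6 -> C3/C4 P8 similar
  R2 @ bar7.0: B2/D4 m3 -> C3/G4 P5 similar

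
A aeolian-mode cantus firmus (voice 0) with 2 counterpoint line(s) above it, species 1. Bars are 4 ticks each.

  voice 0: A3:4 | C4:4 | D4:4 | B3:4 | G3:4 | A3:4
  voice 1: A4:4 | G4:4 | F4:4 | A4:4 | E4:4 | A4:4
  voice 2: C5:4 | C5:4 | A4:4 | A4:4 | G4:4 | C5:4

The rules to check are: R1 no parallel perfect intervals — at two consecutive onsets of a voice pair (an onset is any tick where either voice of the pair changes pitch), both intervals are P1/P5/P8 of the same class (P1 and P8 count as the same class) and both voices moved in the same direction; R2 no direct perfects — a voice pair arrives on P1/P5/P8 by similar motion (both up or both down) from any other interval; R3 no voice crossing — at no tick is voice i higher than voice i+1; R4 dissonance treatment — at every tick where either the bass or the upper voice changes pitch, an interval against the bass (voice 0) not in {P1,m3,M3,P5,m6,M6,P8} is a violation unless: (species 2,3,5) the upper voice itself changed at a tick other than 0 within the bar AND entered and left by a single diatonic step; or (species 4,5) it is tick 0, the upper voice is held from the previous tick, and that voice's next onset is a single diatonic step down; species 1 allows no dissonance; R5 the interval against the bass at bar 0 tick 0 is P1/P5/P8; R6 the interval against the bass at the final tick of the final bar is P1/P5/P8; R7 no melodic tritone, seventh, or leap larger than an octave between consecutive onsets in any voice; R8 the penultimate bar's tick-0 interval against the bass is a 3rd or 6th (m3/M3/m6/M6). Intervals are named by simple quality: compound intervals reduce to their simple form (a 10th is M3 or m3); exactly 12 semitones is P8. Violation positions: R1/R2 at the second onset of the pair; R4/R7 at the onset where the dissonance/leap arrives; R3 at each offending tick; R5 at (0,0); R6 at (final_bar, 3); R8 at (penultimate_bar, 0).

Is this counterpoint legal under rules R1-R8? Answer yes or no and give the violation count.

No (7 violations)

bar 0: v0=A3 v1=A4 v2=C5 (m3)
bar 1: v0=C4 v1=G4 v2=C5 (P8)
bar 2: v0=D4 v1=F4 v2=A4 (P5)
bar 3: v0=B3 v1=A4 v2=A4 (m7)
bar 4: v0=G3 v1=E4 v2=G4 (P8)
bar 5: v0=A3 v1=A4 v2=C5 (m3)
  R5 @ bar0.0: opens on m3
  R4 @ bar3.0: B3/A4 m7 untreated
  R4 @ bar3.0: B3/A4 m7 untreated
  R2 @ bar4.0: B3/A4 m7 -> G3/G4 P8 similar
  R8 @ bar4.0: penult P8 not 3rd/6th
  R2 @ bar5.0: G3/E4 M6 -> A3/A4 P8 similar
  R6 @ bar5.3: closes on m3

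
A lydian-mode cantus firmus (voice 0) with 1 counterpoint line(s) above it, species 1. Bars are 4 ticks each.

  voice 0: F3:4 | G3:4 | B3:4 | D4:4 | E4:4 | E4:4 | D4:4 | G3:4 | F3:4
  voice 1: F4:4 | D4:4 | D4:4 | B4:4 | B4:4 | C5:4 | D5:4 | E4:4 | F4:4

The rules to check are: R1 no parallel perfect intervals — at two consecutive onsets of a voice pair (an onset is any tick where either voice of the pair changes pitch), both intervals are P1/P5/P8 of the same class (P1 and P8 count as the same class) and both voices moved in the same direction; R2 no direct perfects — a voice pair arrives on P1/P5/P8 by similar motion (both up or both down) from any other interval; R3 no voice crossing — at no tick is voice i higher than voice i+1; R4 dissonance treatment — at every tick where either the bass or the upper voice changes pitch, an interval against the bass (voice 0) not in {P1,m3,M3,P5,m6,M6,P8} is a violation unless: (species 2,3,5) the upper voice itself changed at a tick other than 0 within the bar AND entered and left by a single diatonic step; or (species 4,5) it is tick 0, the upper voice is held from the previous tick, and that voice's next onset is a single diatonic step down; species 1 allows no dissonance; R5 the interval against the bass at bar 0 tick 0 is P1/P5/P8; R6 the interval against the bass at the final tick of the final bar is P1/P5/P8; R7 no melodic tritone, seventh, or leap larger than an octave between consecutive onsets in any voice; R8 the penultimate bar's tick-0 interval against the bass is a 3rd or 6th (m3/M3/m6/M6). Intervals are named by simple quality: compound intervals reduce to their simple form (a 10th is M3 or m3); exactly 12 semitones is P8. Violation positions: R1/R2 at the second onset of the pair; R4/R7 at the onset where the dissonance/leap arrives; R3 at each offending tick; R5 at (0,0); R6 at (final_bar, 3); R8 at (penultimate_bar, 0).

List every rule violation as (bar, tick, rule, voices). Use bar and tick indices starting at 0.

(7, 0, R7, (1,))

bar 0: v0=F3 v1=F4 downbeat P8
bar 1: v0=G3 v1=D4 downbeat P5
bar 2: v0=B3 v1=D4 downbeat m3
bar 3: v0=D4 v1=B4 downbeat M6
bar 4: v0=E4 v1=B4 downbeat P5
bar 5: v0=E4 v1=C5 downbeat m6
bar 6: v0=D4 v1=D5 downbeat P8
bar 7: v0=G3 v1=E4 downbeat M6
bar 8: v0=F3 v1=F4 downbeat P8
  -> R7 @ bar 7 tick 0 v(1,): D5->E4 leap 10st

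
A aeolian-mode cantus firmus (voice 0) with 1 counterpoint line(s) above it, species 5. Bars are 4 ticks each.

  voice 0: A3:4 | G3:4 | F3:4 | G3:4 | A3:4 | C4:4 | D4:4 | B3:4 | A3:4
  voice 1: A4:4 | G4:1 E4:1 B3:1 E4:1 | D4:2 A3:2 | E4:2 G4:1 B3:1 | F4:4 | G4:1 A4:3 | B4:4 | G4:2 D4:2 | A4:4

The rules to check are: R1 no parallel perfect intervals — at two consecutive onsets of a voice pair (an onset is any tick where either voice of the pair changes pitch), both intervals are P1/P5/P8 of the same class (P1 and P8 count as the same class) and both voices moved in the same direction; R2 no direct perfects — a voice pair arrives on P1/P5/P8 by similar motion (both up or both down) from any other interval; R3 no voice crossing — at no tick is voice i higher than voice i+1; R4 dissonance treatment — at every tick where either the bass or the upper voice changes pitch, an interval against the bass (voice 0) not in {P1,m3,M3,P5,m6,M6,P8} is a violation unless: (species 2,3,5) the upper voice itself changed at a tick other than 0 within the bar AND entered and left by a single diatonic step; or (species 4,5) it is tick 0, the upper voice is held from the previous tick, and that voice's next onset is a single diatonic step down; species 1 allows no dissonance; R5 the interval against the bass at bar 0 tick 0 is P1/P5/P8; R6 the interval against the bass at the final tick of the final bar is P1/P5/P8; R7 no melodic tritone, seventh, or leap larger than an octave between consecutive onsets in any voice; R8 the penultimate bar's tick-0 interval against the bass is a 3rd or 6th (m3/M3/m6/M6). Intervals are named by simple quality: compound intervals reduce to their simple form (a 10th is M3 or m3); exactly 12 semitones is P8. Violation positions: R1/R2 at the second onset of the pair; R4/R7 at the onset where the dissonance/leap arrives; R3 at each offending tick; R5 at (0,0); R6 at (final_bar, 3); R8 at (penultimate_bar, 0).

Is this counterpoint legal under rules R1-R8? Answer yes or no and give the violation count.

bar 0: v0=A3 v1=A4 (P8)
bar 1: v0=G3 v1=G4 (P8)
bar 2: v0=F3 v1=D4 (M6)
bar 3: v0=G3 v1=E4 (M6)
bar 4: v0=A3 v1=F4 (m6)
bar 5: v0=C4 v1=G4 (P5)
bar 6: v0=D4 v1=B4 (M6)
bar 7: v0=B3 v1=G4 (m6)
bar 8: v0=A3 v1=A4 (P8)
  R1 @ bar1.0: A3/A4 P8 -> G3/G4 P8 similar
  R7 @ bar4.0: B3->F4 leap 6st
  R2 @ bar5.0: A3/F4 m6 -> C4/G4 P5 similar

No (3 violations)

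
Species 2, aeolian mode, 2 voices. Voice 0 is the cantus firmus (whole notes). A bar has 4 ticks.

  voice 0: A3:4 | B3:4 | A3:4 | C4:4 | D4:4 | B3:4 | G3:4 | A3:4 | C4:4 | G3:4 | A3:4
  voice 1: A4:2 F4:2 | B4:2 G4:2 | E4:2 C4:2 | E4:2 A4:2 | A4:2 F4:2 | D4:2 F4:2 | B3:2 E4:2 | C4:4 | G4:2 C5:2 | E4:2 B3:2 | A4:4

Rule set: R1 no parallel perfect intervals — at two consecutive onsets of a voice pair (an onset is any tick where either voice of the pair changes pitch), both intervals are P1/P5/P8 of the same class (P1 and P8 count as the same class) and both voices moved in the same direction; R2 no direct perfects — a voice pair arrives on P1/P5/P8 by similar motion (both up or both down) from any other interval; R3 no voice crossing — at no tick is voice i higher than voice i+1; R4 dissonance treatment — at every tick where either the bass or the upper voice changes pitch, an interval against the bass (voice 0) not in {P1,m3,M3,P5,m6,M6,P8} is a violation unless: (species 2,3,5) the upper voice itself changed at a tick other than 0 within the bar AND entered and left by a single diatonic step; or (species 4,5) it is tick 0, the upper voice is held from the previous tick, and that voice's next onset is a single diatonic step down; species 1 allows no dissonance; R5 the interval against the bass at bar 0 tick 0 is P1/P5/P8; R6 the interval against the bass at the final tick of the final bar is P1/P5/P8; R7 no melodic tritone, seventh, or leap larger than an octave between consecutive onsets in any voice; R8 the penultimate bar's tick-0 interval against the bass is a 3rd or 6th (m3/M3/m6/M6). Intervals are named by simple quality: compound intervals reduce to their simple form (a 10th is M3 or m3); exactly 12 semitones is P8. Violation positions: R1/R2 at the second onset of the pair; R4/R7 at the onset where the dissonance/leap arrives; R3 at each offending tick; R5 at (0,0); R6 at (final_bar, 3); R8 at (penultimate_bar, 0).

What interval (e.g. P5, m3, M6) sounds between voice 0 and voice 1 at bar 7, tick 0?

voice 0=A3 voice 1=C4 -> m3

m3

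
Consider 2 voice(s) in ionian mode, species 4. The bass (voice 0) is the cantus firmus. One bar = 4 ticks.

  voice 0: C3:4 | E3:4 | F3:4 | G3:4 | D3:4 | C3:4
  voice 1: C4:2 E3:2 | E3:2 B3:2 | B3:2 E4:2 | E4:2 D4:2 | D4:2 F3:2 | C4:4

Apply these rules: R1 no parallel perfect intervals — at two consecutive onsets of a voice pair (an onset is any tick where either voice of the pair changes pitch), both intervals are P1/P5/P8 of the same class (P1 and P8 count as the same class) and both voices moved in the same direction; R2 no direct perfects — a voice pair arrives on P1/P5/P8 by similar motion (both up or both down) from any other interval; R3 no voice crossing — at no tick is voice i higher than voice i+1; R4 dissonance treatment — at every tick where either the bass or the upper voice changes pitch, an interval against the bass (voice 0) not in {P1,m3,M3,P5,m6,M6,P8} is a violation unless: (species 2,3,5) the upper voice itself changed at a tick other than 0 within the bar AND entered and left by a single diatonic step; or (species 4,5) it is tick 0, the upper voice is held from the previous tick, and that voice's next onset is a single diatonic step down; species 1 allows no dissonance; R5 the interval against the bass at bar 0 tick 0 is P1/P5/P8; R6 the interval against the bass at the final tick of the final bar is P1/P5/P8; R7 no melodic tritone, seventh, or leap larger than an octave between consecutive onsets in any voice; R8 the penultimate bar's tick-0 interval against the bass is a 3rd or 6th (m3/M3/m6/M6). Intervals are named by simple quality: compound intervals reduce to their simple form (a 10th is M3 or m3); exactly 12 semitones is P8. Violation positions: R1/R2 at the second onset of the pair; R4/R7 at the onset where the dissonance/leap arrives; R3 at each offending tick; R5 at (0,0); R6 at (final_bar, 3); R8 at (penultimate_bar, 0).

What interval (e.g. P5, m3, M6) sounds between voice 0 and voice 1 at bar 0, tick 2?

voice 0=C3 voice 1=E3 -> M3

M3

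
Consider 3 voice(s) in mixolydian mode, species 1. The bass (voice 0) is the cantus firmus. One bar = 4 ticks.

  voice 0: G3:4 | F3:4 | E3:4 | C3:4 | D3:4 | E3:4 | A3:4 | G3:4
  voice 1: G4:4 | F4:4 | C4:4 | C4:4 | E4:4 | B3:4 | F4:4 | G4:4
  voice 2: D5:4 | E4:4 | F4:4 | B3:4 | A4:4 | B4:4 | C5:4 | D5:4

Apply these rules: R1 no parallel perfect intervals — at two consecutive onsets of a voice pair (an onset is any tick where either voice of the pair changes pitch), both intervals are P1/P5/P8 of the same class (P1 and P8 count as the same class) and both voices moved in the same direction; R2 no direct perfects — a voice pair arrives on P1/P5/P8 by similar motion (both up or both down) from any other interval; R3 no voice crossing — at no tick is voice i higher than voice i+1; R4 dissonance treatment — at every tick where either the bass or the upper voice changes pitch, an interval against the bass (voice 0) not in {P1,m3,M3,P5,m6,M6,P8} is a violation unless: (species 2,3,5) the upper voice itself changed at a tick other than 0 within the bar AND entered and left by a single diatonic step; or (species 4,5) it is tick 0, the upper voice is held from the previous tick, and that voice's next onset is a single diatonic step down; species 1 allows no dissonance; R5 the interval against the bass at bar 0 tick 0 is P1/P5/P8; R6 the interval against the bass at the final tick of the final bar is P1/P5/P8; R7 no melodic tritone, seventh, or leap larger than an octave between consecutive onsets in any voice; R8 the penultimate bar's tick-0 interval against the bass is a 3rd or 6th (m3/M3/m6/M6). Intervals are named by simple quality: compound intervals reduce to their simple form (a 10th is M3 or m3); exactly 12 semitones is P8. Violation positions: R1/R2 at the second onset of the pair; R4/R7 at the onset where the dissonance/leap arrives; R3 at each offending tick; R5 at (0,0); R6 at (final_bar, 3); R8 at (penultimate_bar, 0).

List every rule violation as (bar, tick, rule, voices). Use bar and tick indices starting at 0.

bar 0: v0=G3 v1=G4 v2=D5 downbeat P5
bar 1: v0=F3 v1=F4 v2=E4 downbeat M7
bar 2: v0=E3 v1=C4 v2=F4 downbeat m2
bar 3: v0=C3 v1=C4 v2=B3 downbeat M7
bar 4: v0=D3 v1=E4 v2=A4 downbeat P5
bar 5: v0=E3 v1=B3 v2=B4 downbeat P5
bar 6: v0=A3 v1=F4 v2=C5 downbeat m3
bar 7: v0=G3 v1=G4 v2=D5 downbeat P5
  -> R1 @ bar 1 tick 0 v(0, 1): G3/G4 P8 -> F3/F4 P8 similar
  -> R3 @ bar 1 tick 0 v(1, 2): F4 above E4
  -> R4 @ bar 1 tick 0 v(0, 2): F3/E4 M7 untreated
  -> R7 @ bar 1 tick 0 v(2,): D5->E4 leap 10st
  -> R3 @ bar 1 tick 1 v(1, 2): F4 above E4
  -> R3 @ bar 1 tick 2 v(1, 2): F4 above E4
  -> R3 @ bar 1 tick 3 v(1, 2): F4 above E4
  -> R4 @ bar 2 tick 0 v(0, 2): E3/F4 m2 untreated
  -> R3 @ bar 3 tick 0 v(1, 2): C4 above B3
  -> R4 @ bar 3 tick 0 v(0, 2): C3/B3 M7 untreated
  -> R7 @ bar 3 tick 0 v(2,): F4->B3 leap 6st
  -> R3 @ bar 3 tick 1 v(1, 2): C4 above B3
  -> R3 @ bar 3 tick 2 v(1, 2): C4 above B3
  -> R3 @ bar 3 tick 3 v(1, 2): C4 above B3
  -> R2 @ bar 4 tick 0 v(0, 2): C3/B3 M7 -> D3/A4 P5 similar
  -> R4 @ bar 4 tick 0 v(0, 1): D3/E4 M2 untreated
  -> R7 @ bar 4 tick 0 v(2,): B3->A4 leap 10st
  -> R1 @ bar 5 tick 0 v(0, 2): D3/A4 P5 -> E3/B4 P5 similar
  -> R2 @ bar 6 tick 0 v(1, 2): B3/B4 P8 -> F4/C5 P5 similar
  -> R7 @ bar 6 tick 0 v(1,): B3->F4 leap 6st
  -> R1 @ bar 7 tick 0 v(1, 2): F4/C5 P5 -> G4/D5 P5 similar

(1, 0, R1, (0, 1))
(1, 0, R3, (1, 2))
(1, 0, R4, (0, 2))
(1, 0, R7, (2,))
(1, 1, R3, (1, 2))
(1, 2, R3, (1, 2))
(1, 3, R3, (1, 2))
(2, 0, R4, (0, 2))
(3, 0, R3, (1, 2))
(3, 0, R4, (0, 2))
(3, 0, R7, (2,))
(3, 1, R3, (1, 2))
(3, 2, R3, (1, 2))
(3, 3, R3, (1, 2))
(4, 0, R2, (0, 2))
(4, 0, R4, (0, 1))
(4, 0, R7, (2,))
(5, 0, R1, (0, 2))
(6, 0, R2, (1, 2))
(6, 0, R7, (1,))
(7, 0, R1, (1, 2))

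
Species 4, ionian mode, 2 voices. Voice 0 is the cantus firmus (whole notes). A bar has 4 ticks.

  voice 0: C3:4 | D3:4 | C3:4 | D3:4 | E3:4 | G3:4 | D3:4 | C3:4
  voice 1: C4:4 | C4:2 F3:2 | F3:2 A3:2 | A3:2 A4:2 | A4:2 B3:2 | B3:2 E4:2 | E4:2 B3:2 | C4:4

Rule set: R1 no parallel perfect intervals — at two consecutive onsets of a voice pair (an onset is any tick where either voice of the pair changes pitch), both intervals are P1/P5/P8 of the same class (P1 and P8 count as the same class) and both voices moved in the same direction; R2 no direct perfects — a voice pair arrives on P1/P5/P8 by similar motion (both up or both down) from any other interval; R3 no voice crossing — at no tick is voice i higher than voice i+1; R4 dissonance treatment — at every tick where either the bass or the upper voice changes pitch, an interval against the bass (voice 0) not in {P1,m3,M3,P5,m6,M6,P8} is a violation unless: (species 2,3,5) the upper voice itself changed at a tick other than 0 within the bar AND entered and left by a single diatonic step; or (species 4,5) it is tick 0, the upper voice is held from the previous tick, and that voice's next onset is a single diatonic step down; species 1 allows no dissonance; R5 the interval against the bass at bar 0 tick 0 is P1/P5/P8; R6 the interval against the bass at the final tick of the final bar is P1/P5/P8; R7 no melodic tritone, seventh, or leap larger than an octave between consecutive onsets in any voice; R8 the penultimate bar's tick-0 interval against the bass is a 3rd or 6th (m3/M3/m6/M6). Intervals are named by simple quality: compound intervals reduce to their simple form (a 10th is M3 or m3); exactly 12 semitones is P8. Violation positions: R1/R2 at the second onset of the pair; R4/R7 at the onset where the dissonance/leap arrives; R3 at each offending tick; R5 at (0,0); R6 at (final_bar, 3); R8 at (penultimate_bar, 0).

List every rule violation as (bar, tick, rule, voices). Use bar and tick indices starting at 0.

(1, 0, R4, (0, 1))
(2, 0, R4, (0, 1))
(4, 0, R4, (0, 1))
(4, 2, R7, (1,))
(6, 0, R4, (0, 1))
(6, 0, R8, (0, 1))

bar 0: v0=C3 v1=C4 downbeat P8
bar 1: v0=D3 v1=C4 downbeat m7
bar 2: v0=C3 v1=F3 downbeat P4
bar 3: v0=D3 v1=A3 downbeat P5
bar 4: v0=E3 v1=A4 downbeat P4
bar 5: v0=G3 v1=B3 downbeat M3
bar 6: v0=D3 v1=E4 downbeat M2
bar 7: v0=C3 v1=C4 downbeat P8
  -> R4 @ bar 1 tick 0 v(0, 1): D3/C4 m7 untreated
  -> R4 @ bar 2 tick 0 v(0, 1): C3/F3 P4 untreated
  -> R4 @ bar 4 tick 0 v(0, 1): E3/A4 P4 untreated
  -> R7 @ bar 4 tick 2 v(1,): A4->B3 leap 10st
  -> R4 @ bar 6 tick 0 v(0, 1): D3/E4 M2 untreated
  -> R8 @ bar 6 tick 0 v(0, 1): penult M2 not 3rd/6th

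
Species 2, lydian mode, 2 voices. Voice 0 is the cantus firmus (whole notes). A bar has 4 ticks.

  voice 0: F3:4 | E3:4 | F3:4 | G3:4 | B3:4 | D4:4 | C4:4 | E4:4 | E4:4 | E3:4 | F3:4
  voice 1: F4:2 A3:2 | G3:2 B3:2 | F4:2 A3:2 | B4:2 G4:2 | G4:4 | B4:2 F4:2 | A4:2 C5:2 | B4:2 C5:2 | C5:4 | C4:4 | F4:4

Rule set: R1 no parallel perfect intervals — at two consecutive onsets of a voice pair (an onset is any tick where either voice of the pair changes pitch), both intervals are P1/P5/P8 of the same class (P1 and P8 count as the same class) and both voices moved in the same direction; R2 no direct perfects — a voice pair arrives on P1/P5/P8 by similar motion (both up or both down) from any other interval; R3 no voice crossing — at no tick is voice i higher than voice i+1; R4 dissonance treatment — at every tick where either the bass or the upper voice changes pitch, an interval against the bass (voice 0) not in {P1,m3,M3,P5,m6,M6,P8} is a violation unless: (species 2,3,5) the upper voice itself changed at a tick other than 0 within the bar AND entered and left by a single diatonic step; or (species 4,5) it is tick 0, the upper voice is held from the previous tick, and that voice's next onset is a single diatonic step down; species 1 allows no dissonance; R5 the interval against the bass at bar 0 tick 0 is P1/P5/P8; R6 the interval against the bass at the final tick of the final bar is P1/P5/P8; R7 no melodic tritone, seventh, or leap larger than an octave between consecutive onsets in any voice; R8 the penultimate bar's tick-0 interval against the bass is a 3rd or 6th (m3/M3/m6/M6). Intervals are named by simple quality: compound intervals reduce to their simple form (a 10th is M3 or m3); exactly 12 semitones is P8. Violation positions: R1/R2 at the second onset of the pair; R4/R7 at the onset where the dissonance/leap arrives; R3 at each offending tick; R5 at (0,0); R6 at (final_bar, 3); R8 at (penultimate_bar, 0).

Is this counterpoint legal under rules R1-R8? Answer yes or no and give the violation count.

No (5 violations)

bar 0: v0=F3 v1=F4 (P8)
bar 1: v0=E3 v1=G3 (m3)
bar 2: v0=F3 v1=F4 (P8)
bar 3: v0=G3 v1=B4 (M3)
bar 4: v0=B3 v1=G4 (m6)
bar 5: v0=D4 v1=B4 (M6)
bar 6: v0=C4 v1=A4 (M6)
bar 7: v0=E4 v1=B4 (P5)
bar 8: v0=E4 v1=C5 (m6)
bar 9: v0=E3 v1=C4 (m6)
bar 10: v0=F3 v1=F4 (P8)
  R2 @ bar2.0: E3/B3 P5 -> F3/F4 P8 similar
  R7 @ bar2.0: B3->F4 leap 6st
  R7 @ bar3.0: A3->B4 leap 14st
  R7 @ bar5.2: B4->F4 leap 6st
  R2 @ bar10.0: E3/C4 m6 -> F3/F4 P8 similar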